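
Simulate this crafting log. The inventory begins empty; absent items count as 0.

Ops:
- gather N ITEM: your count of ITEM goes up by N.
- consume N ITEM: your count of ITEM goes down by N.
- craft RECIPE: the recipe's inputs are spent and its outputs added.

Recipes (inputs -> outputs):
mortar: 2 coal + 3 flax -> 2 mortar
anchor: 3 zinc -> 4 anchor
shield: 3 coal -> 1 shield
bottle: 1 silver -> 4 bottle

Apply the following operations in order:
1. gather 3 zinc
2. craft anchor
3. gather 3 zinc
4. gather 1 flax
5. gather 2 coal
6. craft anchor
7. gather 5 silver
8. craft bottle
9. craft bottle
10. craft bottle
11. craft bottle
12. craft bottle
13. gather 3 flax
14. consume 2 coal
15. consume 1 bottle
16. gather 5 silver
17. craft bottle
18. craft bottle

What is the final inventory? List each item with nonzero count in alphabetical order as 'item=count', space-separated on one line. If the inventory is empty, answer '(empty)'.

After 1 (gather 3 zinc): zinc=3
After 2 (craft anchor): anchor=4
After 3 (gather 3 zinc): anchor=4 zinc=3
After 4 (gather 1 flax): anchor=4 flax=1 zinc=3
After 5 (gather 2 coal): anchor=4 coal=2 flax=1 zinc=3
After 6 (craft anchor): anchor=8 coal=2 flax=1
After 7 (gather 5 silver): anchor=8 coal=2 flax=1 silver=5
After 8 (craft bottle): anchor=8 bottle=4 coal=2 flax=1 silver=4
After 9 (craft bottle): anchor=8 bottle=8 coal=2 flax=1 silver=3
After 10 (craft bottle): anchor=8 bottle=12 coal=2 flax=1 silver=2
After 11 (craft bottle): anchor=8 bottle=16 coal=2 flax=1 silver=1
After 12 (craft bottle): anchor=8 bottle=20 coal=2 flax=1
After 13 (gather 3 flax): anchor=8 bottle=20 coal=2 flax=4
After 14 (consume 2 coal): anchor=8 bottle=20 flax=4
After 15 (consume 1 bottle): anchor=8 bottle=19 flax=4
After 16 (gather 5 silver): anchor=8 bottle=19 flax=4 silver=5
After 17 (craft bottle): anchor=8 bottle=23 flax=4 silver=4
After 18 (craft bottle): anchor=8 bottle=27 flax=4 silver=3

Answer: anchor=8 bottle=27 flax=4 silver=3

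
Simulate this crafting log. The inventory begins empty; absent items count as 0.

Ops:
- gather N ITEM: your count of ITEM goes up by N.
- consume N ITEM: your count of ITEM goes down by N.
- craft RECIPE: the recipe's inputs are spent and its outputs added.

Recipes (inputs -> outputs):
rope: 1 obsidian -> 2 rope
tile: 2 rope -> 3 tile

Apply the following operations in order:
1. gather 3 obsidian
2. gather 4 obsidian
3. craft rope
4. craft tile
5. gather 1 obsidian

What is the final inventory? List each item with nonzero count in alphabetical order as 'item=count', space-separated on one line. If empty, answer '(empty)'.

Answer: obsidian=7 tile=3

Derivation:
After 1 (gather 3 obsidian): obsidian=3
After 2 (gather 4 obsidian): obsidian=7
After 3 (craft rope): obsidian=6 rope=2
After 4 (craft tile): obsidian=6 tile=3
After 5 (gather 1 obsidian): obsidian=7 tile=3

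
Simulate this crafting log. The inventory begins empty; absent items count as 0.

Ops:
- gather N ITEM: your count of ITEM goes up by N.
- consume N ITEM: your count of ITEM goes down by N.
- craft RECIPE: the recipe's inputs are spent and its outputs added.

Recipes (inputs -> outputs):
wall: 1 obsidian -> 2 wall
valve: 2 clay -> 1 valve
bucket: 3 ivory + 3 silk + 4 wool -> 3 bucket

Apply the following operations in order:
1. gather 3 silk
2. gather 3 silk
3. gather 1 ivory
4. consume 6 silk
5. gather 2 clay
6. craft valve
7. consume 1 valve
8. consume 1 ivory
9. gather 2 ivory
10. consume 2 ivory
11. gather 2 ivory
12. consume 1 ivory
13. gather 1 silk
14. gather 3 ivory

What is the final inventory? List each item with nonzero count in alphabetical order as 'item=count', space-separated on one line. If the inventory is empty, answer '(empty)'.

After 1 (gather 3 silk): silk=3
After 2 (gather 3 silk): silk=6
After 3 (gather 1 ivory): ivory=1 silk=6
After 4 (consume 6 silk): ivory=1
After 5 (gather 2 clay): clay=2 ivory=1
After 6 (craft valve): ivory=1 valve=1
After 7 (consume 1 valve): ivory=1
After 8 (consume 1 ivory): (empty)
After 9 (gather 2 ivory): ivory=2
After 10 (consume 2 ivory): (empty)
After 11 (gather 2 ivory): ivory=2
After 12 (consume 1 ivory): ivory=1
After 13 (gather 1 silk): ivory=1 silk=1
After 14 (gather 3 ivory): ivory=4 silk=1

Answer: ivory=4 silk=1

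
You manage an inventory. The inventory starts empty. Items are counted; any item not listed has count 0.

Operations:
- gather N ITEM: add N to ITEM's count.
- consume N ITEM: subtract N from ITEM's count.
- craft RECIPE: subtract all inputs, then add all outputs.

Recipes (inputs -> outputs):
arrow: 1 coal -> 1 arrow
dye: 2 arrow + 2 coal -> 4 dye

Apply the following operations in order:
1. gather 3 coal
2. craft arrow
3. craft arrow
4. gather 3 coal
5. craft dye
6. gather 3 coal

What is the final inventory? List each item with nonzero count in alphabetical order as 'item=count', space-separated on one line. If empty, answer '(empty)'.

After 1 (gather 3 coal): coal=3
After 2 (craft arrow): arrow=1 coal=2
After 3 (craft arrow): arrow=2 coal=1
After 4 (gather 3 coal): arrow=2 coal=4
After 5 (craft dye): coal=2 dye=4
After 6 (gather 3 coal): coal=5 dye=4

Answer: coal=5 dye=4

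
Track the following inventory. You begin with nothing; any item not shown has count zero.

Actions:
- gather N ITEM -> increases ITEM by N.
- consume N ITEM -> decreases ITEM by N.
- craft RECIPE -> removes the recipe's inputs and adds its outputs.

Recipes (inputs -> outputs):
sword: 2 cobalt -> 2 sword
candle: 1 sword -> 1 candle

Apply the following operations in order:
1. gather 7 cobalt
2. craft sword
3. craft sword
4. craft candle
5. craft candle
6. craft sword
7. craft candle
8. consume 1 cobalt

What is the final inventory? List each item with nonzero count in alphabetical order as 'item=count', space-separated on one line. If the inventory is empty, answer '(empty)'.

After 1 (gather 7 cobalt): cobalt=7
After 2 (craft sword): cobalt=5 sword=2
After 3 (craft sword): cobalt=3 sword=4
After 4 (craft candle): candle=1 cobalt=3 sword=3
After 5 (craft candle): candle=2 cobalt=3 sword=2
After 6 (craft sword): candle=2 cobalt=1 sword=4
After 7 (craft candle): candle=3 cobalt=1 sword=3
After 8 (consume 1 cobalt): candle=3 sword=3

Answer: candle=3 sword=3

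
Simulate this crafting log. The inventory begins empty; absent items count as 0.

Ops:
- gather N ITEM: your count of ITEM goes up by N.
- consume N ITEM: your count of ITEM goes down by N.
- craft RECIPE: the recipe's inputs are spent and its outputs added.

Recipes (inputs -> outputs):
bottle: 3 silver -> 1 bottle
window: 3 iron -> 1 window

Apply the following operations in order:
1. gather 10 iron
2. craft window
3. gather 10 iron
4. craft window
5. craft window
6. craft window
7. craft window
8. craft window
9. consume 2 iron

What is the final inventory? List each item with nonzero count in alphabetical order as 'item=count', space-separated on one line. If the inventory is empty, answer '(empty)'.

Answer: window=6

Derivation:
After 1 (gather 10 iron): iron=10
After 2 (craft window): iron=7 window=1
After 3 (gather 10 iron): iron=17 window=1
After 4 (craft window): iron=14 window=2
After 5 (craft window): iron=11 window=3
After 6 (craft window): iron=8 window=4
After 7 (craft window): iron=5 window=5
After 8 (craft window): iron=2 window=6
After 9 (consume 2 iron): window=6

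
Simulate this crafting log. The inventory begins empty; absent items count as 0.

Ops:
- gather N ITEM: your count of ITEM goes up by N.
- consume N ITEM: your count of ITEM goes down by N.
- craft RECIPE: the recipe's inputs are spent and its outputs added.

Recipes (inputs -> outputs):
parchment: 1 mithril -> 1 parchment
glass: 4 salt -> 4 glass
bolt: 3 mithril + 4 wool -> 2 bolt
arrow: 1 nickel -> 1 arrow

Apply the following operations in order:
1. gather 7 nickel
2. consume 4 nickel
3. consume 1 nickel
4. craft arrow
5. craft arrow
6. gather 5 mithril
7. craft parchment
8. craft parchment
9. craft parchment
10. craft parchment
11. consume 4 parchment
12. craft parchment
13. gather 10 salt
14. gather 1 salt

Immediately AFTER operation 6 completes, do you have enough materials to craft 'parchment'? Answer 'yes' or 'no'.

Answer: yes

Derivation:
After 1 (gather 7 nickel): nickel=7
After 2 (consume 4 nickel): nickel=3
After 3 (consume 1 nickel): nickel=2
After 4 (craft arrow): arrow=1 nickel=1
After 5 (craft arrow): arrow=2
After 6 (gather 5 mithril): arrow=2 mithril=5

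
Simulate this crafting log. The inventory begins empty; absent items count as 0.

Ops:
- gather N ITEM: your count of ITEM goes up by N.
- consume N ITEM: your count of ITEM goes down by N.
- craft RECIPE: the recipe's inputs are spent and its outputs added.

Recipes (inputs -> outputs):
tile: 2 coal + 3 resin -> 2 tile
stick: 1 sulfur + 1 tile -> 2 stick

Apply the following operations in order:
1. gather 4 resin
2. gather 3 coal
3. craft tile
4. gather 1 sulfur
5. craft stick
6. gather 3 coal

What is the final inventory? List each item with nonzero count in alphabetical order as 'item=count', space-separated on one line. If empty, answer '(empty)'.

After 1 (gather 4 resin): resin=4
After 2 (gather 3 coal): coal=3 resin=4
After 3 (craft tile): coal=1 resin=1 tile=2
After 4 (gather 1 sulfur): coal=1 resin=1 sulfur=1 tile=2
After 5 (craft stick): coal=1 resin=1 stick=2 tile=1
After 6 (gather 3 coal): coal=4 resin=1 stick=2 tile=1

Answer: coal=4 resin=1 stick=2 tile=1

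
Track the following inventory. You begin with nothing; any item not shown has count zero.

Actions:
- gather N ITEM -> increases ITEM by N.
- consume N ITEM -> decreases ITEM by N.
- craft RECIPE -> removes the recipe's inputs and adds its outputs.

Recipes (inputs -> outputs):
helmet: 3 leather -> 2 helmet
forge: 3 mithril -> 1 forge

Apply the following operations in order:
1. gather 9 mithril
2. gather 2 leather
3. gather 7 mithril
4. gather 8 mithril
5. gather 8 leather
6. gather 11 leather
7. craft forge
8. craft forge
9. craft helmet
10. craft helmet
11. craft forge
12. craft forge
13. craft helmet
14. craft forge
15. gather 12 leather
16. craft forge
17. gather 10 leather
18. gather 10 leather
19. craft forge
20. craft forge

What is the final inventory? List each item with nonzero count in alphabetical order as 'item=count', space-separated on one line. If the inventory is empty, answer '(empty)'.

Answer: forge=8 helmet=6 leather=44

Derivation:
After 1 (gather 9 mithril): mithril=9
After 2 (gather 2 leather): leather=2 mithril=9
After 3 (gather 7 mithril): leather=2 mithril=16
After 4 (gather 8 mithril): leather=2 mithril=24
After 5 (gather 8 leather): leather=10 mithril=24
After 6 (gather 11 leather): leather=21 mithril=24
After 7 (craft forge): forge=1 leather=21 mithril=21
After 8 (craft forge): forge=2 leather=21 mithril=18
After 9 (craft helmet): forge=2 helmet=2 leather=18 mithril=18
After 10 (craft helmet): forge=2 helmet=4 leather=15 mithril=18
After 11 (craft forge): forge=3 helmet=4 leather=15 mithril=15
After 12 (craft forge): forge=4 helmet=4 leather=15 mithril=12
After 13 (craft helmet): forge=4 helmet=6 leather=12 mithril=12
After 14 (craft forge): forge=5 helmet=6 leather=12 mithril=9
After 15 (gather 12 leather): forge=5 helmet=6 leather=24 mithril=9
After 16 (craft forge): forge=6 helmet=6 leather=24 mithril=6
After 17 (gather 10 leather): forge=6 helmet=6 leather=34 mithril=6
After 18 (gather 10 leather): forge=6 helmet=6 leather=44 mithril=6
After 19 (craft forge): forge=7 helmet=6 leather=44 mithril=3
After 20 (craft forge): forge=8 helmet=6 leather=44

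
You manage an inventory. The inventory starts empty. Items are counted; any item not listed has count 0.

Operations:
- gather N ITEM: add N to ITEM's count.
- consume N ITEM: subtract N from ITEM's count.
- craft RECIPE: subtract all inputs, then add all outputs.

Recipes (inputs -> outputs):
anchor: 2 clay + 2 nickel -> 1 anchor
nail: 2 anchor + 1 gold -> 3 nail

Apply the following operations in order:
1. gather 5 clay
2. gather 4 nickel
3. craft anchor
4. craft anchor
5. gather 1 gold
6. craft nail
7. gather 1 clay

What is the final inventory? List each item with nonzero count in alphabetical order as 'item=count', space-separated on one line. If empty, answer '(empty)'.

Answer: clay=2 nail=3

Derivation:
After 1 (gather 5 clay): clay=5
After 2 (gather 4 nickel): clay=5 nickel=4
After 3 (craft anchor): anchor=1 clay=3 nickel=2
After 4 (craft anchor): anchor=2 clay=1
After 5 (gather 1 gold): anchor=2 clay=1 gold=1
After 6 (craft nail): clay=1 nail=3
After 7 (gather 1 clay): clay=2 nail=3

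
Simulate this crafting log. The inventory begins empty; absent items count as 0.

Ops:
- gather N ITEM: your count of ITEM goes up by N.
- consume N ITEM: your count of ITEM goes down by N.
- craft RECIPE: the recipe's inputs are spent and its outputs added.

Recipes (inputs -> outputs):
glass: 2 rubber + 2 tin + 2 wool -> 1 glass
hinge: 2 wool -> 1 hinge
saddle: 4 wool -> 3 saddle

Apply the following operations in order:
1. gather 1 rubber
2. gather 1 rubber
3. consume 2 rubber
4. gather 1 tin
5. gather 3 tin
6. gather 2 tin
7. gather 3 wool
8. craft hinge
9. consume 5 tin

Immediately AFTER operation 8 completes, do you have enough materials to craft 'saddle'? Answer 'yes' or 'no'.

After 1 (gather 1 rubber): rubber=1
After 2 (gather 1 rubber): rubber=2
After 3 (consume 2 rubber): (empty)
After 4 (gather 1 tin): tin=1
After 5 (gather 3 tin): tin=4
After 6 (gather 2 tin): tin=6
After 7 (gather 3 wool): tin=6 wool=3
After 8 (craft hinge): hinge=1 tin=6 wool=1

Answer: no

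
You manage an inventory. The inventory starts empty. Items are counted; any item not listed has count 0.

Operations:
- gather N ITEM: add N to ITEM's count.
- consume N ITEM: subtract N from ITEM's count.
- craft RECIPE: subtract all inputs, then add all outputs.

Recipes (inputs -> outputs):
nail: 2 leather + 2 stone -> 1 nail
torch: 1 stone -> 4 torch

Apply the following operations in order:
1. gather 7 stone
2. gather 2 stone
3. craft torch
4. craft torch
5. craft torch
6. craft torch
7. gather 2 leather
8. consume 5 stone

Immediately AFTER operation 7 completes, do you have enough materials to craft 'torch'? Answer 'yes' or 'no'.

After 1 (gather 7 stone): stone=7
After 2 (gather 2 stone): stone=9
After 3 (craft torch): stone=8 torch=4
After 4 (craft torch): stone=7 torch=8
After 5 (craft torch): stone=6 torch=12
After 6 (craft torch): stone=5 torch=16
After 7 (gather 2 leather): leather=2 stone=5 torch=16

Answer: yes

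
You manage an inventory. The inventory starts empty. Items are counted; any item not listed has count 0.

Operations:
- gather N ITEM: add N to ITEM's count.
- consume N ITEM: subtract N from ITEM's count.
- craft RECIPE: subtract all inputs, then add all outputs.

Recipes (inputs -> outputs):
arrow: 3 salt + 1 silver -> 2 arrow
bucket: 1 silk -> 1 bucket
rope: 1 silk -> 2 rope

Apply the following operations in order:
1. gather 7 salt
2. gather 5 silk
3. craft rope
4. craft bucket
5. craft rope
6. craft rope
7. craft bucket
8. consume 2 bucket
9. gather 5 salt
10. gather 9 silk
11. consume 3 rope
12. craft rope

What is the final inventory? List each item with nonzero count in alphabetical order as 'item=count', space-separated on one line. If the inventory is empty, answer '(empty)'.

After 1 (gather 7 salt): salt=7
After 2 (gather 5 silk): salt=7 silk=5
After 3 (craft rope): rope=2 salt=7 silk=4
After 4 (craft bucket): bucket=1 rope=2 salt=7 silk=3
After 5 (craft rope): bucket=1 rope=4 salt=7 silk=2
After 6 (craft rope): bucket=1 rope=6 salt=7 silk=1
After 7 (craft bucket): bucket=2 rope=6 salt=7
After 8 (consume 2 bucket): rope=6 salt=7
After 9 (gather 5 salt): rope=6 salt=12
After 10 (gather 9 silk): rope=6 salt=12 silk=9
After 11 (consume 3 rope): rope=3 salt=12 silk=9
After 12 (craft rope): rope=5 salt=12 silk=8

Answer: rope=5 salt=12 silk=8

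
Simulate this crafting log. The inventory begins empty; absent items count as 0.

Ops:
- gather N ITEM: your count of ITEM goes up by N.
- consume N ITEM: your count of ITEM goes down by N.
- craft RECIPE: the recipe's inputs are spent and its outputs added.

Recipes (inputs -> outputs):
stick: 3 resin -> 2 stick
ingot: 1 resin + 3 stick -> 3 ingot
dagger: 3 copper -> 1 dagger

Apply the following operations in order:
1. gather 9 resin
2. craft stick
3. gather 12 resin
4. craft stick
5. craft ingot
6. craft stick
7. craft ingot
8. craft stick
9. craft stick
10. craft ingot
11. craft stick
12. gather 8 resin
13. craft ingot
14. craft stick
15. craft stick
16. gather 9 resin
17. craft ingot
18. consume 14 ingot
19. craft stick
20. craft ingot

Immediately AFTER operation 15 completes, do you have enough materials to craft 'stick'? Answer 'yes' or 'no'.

After 1 (gather 9 resin): resin=9
After 2 (craft stick): resin=6 stick=2
After 3 (gather 12 resin): resin=18 stick=2
After 4 (craft stick): resin=15 stick=4
After 5 (craft ingot): ingot=3 resin=14 stick=1
After 6 (craft stick): ingot=3 resin=11 stick=3
After 7 (craft ingot): ingot=6 resin=10
After 8 (craft stick): ingot=6 resin=7 stick=2
After 9 (craft stick): ingot=6 resin=4 stick=4
After 10 (craft ingot): ingot=9 resin=3 stick=1
After 11 (craft stick): ingot=9 stick=3
After 12 (gather 8 resin): ingot=9 resin=8 stick=3
After 13 (craft ingot): ingot=12 resin=7
After 14 (craft stick): ingot=12 resin=4 stick=2
After 15 (craft stick): ingot=12 resin=1 stick=4

Answer: no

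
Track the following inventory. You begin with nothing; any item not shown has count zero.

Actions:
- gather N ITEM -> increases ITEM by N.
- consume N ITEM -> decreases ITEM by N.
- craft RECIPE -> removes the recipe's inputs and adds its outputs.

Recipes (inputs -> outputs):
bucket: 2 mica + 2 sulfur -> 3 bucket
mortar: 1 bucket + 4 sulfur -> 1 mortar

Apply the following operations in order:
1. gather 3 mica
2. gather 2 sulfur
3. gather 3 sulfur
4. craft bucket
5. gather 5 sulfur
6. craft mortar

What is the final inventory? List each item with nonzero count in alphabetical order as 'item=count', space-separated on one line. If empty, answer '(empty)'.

After 1 (gather 3 mica): mica=3
After 2 (gather 2 sulfur): mica=3 sulfur=2
After 3 (gather 3 sulfur): mica=3 sulfur=5
After 4 (craft bucket): bucket=3 mica=1 sulfur=3
After 5 (gather 5 sulfur): bucket=3 mica=1 sulfur=8
After 6 (craft mortar): bucket=2 mica=1 mortar=1 sulfur=4

Answer: bucket=2 mica=1 mortar=1 sulfur=4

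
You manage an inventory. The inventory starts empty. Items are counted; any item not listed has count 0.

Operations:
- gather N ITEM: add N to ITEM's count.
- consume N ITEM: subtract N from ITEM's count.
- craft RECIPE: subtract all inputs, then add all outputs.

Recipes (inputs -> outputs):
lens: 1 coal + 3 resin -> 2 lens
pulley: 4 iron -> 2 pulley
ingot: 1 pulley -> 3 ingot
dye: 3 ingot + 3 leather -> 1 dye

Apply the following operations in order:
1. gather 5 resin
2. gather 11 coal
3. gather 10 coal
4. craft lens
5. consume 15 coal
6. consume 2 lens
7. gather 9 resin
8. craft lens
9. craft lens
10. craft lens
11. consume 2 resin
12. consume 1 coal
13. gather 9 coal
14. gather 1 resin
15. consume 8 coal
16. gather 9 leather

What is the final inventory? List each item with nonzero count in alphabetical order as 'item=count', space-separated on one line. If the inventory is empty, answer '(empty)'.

Answer: coal=2 leather=9 lens=6 resin=1

Derivation:
After 1 (gather 5 resin): resin=5
After 2 (gather 11 coal): coal=11 resin=5
After 3 (gather 10 coal): coal=21 resin=5
After 4 (craft lens): coal=20 lens=2 resin=2
After 5 (consume 15 coal): coal=5 lens=2 resin=2
After 6 (consume 2 lens): coal=5 resin=2
After 7 (gather 9 resin): coal=5 resin=11
After 8 (craft lens): coal=4 lens=2 resin=8
After 9 (craft lens): coal=3 lens=4 resin=5
After 10 (craft lens): coal=2 lens=6 resin=2
After 11 (consume 2 resin): coal=2 lens=6
After 12 (consume 1 coal): coal=1 lens=6
After 13 (gather 9 coal): coal=10 lens=6
After 14 (gather 1 resin): coal=10 lens=6 resin=1
After 15 (consume 8 coal): coal=2 lens=6 resin=1
After 16 (gather 9 leather): coal=2 leather=9 lens=6 resin=1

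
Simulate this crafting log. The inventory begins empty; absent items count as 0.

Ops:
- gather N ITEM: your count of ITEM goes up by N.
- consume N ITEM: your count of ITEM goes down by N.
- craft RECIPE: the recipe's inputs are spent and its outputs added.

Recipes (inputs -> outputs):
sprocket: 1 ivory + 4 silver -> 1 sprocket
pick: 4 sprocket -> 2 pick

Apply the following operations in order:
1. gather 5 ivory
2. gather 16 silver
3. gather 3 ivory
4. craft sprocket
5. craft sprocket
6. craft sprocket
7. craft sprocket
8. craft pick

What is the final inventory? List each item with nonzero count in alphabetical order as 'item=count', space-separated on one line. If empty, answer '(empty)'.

After 1 (gather 5 ivory): ivory=5
After 2 (gather 16 silver): ivory=5 silver=16
After 3 (gather 3 ivory): ivory=8 silver=16
After 4 (craft sprocket): ivory=7 silver=12 sprocket=1
After 5 (craft sprocket): ivory=6 silver=8 sprocket=2
After 6 (craft sprocket): ivory=5 silver=4 sprocket=3
After 7 (craft sprocket): ivory=4 sprocket=4
After 8 (craft pick): ivory=4 pick=2

Answer: ivory=4 pick=2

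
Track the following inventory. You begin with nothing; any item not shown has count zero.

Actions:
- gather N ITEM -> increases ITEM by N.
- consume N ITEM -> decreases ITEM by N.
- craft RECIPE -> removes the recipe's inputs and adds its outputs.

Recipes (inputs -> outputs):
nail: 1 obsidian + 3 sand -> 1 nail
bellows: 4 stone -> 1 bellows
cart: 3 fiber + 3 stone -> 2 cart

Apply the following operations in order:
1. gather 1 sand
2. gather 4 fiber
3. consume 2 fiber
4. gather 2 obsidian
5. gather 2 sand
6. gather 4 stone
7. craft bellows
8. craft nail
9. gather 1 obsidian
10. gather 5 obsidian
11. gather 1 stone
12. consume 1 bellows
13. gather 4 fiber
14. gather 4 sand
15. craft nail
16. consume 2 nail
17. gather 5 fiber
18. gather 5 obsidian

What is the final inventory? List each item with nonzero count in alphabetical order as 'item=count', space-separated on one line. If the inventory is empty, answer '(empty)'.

After 1 (gather 1 sand): sand=1
After 2 (gather 4 fiber): fiber=4 sand=1
After 3 (consume 2 fiber): fiber=2 sand=1
After 4 (gather 2 obsidian): fiber=2 obsidian=2 sand=1
After 5 (gather 2 sand): fiber=2 obsidian=2 sand=3
After 6 (gather 4 stone): fiber=2 obsidian=2 sand=3 stone=4
After 7 (craft bellows): bellows=1 fiber=2 obsidian=2 sand=3
After 8 (craft nail): bellows=1 fiber=2 nail=1 obsidian=1
After 9 (gather 1 obsidian): bellows=1 fiber=2 nail=1 obsidian=2
After 10 (gather 5 obsidian): bellows=1 fiber=2 nail=1 obsidian=7
After 11 (gather 1 stone): bellows=1 fiber=2 nail=1 obsidian=7 stone=1
After 12 (consume 1 bellows): fiber=2 nail=1 obsidian=7 stone=1
After 13 (gather 4 fiber): fiber=6 nail=1 obsidian=7 stone=1
After 14 (gather 4 sand): fiber=6 nail=1 obsidian=7 sand=4 stone=1
After 15 (craft nail): fiber=6 nail=2 obsidian=6 sand=1 stone=1
After 16 (consume 2 nail): fiber=6 obsidian=6 sand=1 stone=1
After 17 (gather 5 fiber): fiber=11 obsidian=6 sand=1 stone=1
After 18 (gather 5 obsidian): fiber=11 obsidian=11 sand=1 stone=1

Answer: fiber=11 obsidian=11 sand=1 stone=1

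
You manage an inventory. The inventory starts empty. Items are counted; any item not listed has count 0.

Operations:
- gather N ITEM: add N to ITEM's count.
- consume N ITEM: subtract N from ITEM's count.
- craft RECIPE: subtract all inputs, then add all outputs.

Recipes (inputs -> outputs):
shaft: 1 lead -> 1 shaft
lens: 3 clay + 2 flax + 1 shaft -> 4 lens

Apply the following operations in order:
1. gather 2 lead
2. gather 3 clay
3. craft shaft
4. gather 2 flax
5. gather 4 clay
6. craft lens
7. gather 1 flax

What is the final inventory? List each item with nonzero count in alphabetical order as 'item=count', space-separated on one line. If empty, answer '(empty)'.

Answer: clay=4 flax=1 lead=1 lens=4

Derivation:
After 1 (gather 2 lead): lead=2
After 2 (gather 3 clay): clay=3 lead=2
After 3 (craft shaft): clay=3 lead=1 shaft=1
After 4 (gather 2 flax): clay=3 flax=2 lead=1 shaft=1
After 5 (gather 4 clay): clay=7 flax=2 lead=1 shaft=1
After 6 (craft lens): clay=4 lead=1 lens=4
After 7 (gather 1 flax): clay=4 flax=1 lead=1 lens=4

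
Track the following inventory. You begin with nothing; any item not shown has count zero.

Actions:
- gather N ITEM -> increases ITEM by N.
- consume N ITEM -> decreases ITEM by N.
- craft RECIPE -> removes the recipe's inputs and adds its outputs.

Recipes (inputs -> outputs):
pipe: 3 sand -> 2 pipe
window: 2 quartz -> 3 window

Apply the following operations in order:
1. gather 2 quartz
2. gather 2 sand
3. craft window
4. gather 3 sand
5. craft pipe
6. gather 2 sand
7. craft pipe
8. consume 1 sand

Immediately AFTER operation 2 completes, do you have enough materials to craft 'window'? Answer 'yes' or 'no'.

Answer: yes

Derivation:
After 1 (gather 2 quartz): quartz=2
After 2 (gather 2 sand): quartz=2 sand=2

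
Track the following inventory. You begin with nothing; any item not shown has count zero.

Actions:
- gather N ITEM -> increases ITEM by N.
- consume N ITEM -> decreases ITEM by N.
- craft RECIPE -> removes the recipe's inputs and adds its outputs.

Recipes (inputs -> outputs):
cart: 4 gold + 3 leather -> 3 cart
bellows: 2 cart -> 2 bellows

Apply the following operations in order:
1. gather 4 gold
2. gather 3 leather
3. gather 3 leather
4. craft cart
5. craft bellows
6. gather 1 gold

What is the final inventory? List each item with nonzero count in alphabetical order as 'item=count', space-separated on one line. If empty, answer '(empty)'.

After 1 (gather 4 gold): gold=4
After 2 (gather 3 leather): gold=4 leather=3
After 3 (gather 3 leather): gold=4 leather=6
After 4 (craft cart): cart=3 leather=3
After 5 (craft bellows): bellows=2 cart=1 leather=3
After 6 (gather 1 gold): bellows=2 cart=1 gold=1 leather=3

Answer: bellows=2 cart=1 gold=1 leather=3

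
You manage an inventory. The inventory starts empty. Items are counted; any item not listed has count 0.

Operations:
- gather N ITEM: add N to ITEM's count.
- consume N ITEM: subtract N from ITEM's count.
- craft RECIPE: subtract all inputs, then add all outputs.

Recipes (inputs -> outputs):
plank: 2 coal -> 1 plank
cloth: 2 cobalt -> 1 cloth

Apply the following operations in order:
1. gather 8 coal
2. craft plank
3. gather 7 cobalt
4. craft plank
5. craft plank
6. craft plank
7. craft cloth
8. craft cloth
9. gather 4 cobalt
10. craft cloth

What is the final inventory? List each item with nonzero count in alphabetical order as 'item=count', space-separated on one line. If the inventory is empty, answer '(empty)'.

Answer: cloth=3 cobalt=5 plank=4

Derivation:
After 1 (gather 8 coal): coal=8
After 2 (craft plank): coal=6 plank=1
After 3 (gather 7 cobalt): coal=6 cobalt=7 plank=1
After 4 (craft plank): coal=4 cobalt=7 plank=2
After 5 (craft plank): coal=2 cobalt=7 plank=3
After 6 (craft plank): cobalt=7 plank=4
After 7 (craft cloth): cloth=1 cobalt=5 plank=4
After 8 (craft cloth): cloth=2 cobalt=3 plank=4
After 9 (gather 4 cobalt): cloth=2 cobalt=7 plank=4
After 10 (craft cloth): cloth=3 cobalt=5 plank=4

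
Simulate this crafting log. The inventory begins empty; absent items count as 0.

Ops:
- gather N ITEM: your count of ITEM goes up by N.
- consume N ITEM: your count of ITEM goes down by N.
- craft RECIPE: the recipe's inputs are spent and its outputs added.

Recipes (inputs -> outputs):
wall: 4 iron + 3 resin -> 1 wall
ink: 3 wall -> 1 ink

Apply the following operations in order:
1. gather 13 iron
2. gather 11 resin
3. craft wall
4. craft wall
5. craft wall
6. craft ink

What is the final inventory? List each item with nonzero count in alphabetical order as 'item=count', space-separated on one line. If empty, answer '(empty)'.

Answer: ink=1 iron=1 resin=2

Derivation:
After 1 (gather 13 iron): iron=13
After 2 (gather 11 resin): iron=13 resin=11
After 3 (craft wall): iron=9 resin=8 wall=1
After 4 (craft wall): iron=5 resin=5 wall=2
After 5 (craft wall): iron=1 resin=2 wall=3
After 6 (craft ink): ink=1 iron=1 resin=2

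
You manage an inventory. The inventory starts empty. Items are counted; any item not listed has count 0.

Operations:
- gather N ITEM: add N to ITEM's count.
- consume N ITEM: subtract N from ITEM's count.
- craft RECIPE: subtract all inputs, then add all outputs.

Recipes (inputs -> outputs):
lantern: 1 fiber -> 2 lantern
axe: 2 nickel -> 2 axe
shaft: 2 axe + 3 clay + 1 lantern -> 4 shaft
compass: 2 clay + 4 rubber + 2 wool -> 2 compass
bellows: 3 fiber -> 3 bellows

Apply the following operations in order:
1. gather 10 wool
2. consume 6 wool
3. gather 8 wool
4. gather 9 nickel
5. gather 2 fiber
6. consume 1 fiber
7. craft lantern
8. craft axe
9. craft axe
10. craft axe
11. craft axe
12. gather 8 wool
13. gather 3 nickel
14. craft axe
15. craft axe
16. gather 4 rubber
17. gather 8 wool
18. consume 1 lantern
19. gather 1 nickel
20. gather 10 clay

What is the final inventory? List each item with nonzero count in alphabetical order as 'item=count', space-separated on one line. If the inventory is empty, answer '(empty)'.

Answer: axe=12 clay=10 lantern=1 nickel=1 rubber=4 wool=28

Derivation:
After 1 (gather 10 wool): wool=10
After 2 (consume 6 wool): wool=4
After 3 (gather 8 wool): wool=12
After 4 (gather 9 nickel): nickel=9 wool=12
After 5 (gather 2 fiber): fiber=2 nickel=9 wool=12
After 6 (consume 1 fiber): fiber=1 nickel=9 wool=12
After 7 (craft lantern): lantern=2 nickel=9 wool=12
After 8 (craft axe): axe=2 lantern=2 nickel=7 wool=12
After 9 (craft axe): axe=4 lantern=2 nickel=5 wool=12
After 10 (craft axe): axe=6 lantern=2 nickel=3 wool=12
After 11 (craft axe): axe=8 lantern=2 nickel=1 wool=12
After 12 (gather 8 wool): axe=8 lantern=2 nickel=1 wool=20
After 13 (gather 3 nickel): axe=8 lantern=2 nickel=4 wool=20
After 14 (craft axe): axe=10 lantern=2 nickel=2 wool=20
After 15 (craft axe): axe=12 lantern=2 wool=20
After 16 (gather 4 rubber): axe=12 lantern=2 rubber=4 wool=20
After 17 (gather 8 wool): axe=12 lantern=2 rubber=4 wool=28
After 18 (consume 1 lantern): axe=12 lantern=1 rubber=4 wool=28
After 19 (gather 1 nickel): axe=12 lantern=1 nickel=1 rubber=4 wool=28
After 20 (gather 10 clay): axe=12 clay=10 lantern=1 nickel=1 rubber=4 wool=28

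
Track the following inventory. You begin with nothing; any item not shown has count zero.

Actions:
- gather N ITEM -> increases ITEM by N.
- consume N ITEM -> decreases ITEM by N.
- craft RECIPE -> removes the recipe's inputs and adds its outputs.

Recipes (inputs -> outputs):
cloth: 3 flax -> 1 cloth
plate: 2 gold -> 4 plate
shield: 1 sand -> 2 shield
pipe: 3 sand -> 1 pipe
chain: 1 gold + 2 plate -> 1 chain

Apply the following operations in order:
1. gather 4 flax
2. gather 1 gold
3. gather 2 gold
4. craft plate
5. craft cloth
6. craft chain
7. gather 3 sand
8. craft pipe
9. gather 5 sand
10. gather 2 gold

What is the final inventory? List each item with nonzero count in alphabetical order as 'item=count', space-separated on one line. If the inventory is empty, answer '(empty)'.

Answer: chain=1 cloth=1 flax=1 gold=2 pipe=1 plate=2 sand=5

Derivation:
After 1 (gather 4 flax): flax=4
After 2 (gather 1 gold): flax=4 gold=1
After 3 (gather 2 gold): flax=4 gold=3
After 4 (craft plate): flax=4 gold=1 plate=4
After 5 (craft cloth): cloth=1 flax=1 gold=1 plate=4
After 6 (craft chain): chain=1 cloth=1 flax=1 plate=2
After 7 (gather 3 sand): chain=1 cloth=1 flax=1 plate=2 sand=3
After 8 (craft pipe): chain=1 cloth=1 flax=1 pipe=1 plate=2
After 9 (gather 5 sand): chain=1 cloth=1 flax=1 pipe=1 plate=2 sand=5
After 10 (gather 2 gold): chain=1 cloth=1 flax=1 gold=2 pipe=1 plate=2 sand=5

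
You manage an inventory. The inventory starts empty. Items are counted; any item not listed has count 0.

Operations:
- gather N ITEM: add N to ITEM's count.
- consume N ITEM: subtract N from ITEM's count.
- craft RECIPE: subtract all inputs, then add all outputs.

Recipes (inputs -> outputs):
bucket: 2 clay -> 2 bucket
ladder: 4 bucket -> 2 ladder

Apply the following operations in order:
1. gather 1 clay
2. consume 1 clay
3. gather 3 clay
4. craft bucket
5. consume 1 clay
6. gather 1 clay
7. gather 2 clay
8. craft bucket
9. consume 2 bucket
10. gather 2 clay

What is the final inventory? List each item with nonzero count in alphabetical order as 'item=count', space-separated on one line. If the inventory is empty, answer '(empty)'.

Answer: bucket=2 clay=3

Derivation:
After 1 (gather 1 clay): clay=1
After 2 (consume 1 clay): (empty)
After 3 (gather 3 clay): clay=3
After 4 (craft bucket): bucket=2 clay=1
After 5 (consume 1 clay): bucket=2
After 6 (gather 1 clay): bucket=2 clay=1
After 7 (gather 2 clay): bucket=2 clay=3
After 8 (craft bucket): bucket=4 clay=1
After 9 (consume 2 bucket): bucket=2 clay=1
After 10 (gather 2 clay): bucket=2 clay=3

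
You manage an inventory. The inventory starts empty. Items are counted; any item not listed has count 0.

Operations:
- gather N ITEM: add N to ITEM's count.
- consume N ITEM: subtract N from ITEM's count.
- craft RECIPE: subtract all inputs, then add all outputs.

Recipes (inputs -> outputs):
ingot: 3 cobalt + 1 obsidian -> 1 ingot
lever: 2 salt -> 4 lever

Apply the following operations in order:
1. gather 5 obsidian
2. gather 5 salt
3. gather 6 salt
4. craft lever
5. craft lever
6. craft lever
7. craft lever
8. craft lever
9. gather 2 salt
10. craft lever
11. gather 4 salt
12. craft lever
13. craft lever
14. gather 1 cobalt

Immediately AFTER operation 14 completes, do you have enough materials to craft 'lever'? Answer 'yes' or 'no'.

After 1 (gather 5 obsidian): obsidian=5
After 2 (gather 5 salt): obsidian=5 salt=5
After 3 (gather 6 salt): obsidian=5 salt=11
After 4 (craft lever): lever=4 obsidian=5 salt=9
After 5 (craft lever): lever=8 obsidian=5 salt=7
After 6 (craft lever): lever=12 obsidian=5 salt=5
After 7 (craft lever): lever=16 obsidian=5 salt=3
After 8 (craft lever): lever=20 obsidian=5 salt=1
After 9 (gather 2 salt): lever=20 obsidian=5 salt=3
After 10 (craft lever): lever=24 obsidian=5 salt=1
After 11 (gather 4 salt): lever=24 obsidian=5 salt=5
After 12 (craft lever): lever=28 obsidian=5 salt=3
After 13 (craft lever): lever=32 obsidian=5 salt=1
After 14 (gather 1 cobalt): cobalt=1 lever=32 obsidian=5 salt=1

Answer: no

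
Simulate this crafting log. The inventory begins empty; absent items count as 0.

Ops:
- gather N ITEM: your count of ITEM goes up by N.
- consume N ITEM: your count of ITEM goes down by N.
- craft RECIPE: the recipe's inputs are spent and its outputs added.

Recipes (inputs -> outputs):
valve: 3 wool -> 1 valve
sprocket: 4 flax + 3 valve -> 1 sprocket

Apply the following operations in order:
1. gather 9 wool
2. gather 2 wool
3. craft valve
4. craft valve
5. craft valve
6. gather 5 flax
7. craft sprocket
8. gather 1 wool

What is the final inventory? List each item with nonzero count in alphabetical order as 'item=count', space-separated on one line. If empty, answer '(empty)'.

After 1 (gather 9 wool): wool=9
After 2 (gather 2 wool): wool=11
After 3 (craft valve): valve=1 wool=8
After 4 (craft valve): valve=2 wool=5
After 5 (craft valve): valve=3 wool=2
After 6 (gather 5 flax): flax=5 valve=3 wool=2
After 7 (craft sprocket): flax=1 sprocket=1 wool=2
After 8 (gather 1 wool): flax=1 sprocket=1 wool=3

Answer: flax=1 sprocket=1 wool=3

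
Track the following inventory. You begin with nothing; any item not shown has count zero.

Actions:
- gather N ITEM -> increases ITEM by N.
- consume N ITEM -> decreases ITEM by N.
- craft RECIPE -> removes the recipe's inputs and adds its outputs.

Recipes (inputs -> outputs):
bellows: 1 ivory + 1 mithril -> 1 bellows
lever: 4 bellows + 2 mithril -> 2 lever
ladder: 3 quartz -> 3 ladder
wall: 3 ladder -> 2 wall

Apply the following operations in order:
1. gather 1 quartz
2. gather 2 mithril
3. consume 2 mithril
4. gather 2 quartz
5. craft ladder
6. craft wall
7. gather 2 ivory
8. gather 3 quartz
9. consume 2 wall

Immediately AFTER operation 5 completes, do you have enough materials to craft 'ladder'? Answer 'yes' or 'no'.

After 1 (gather 1 quartz): quartz=1
After 2 (gather 2 mithril): mithril=2 quartz=1
After 3 (consume 2 mithril): quartz=1
After 4 (gather 2 quartz): quartz=3
After 5 (craft ladder): ladder=3

Answer: no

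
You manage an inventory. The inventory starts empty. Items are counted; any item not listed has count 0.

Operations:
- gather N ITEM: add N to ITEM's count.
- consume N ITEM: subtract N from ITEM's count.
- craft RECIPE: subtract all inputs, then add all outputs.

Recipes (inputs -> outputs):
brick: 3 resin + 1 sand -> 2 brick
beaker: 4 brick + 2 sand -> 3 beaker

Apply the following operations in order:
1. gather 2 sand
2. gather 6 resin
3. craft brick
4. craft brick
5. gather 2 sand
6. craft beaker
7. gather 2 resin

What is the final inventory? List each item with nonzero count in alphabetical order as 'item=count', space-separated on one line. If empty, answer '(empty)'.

After 1 (gather 2 sand): sand=2
After 2 (gather 6 resin): resin=6 sand=2
After 3 (craft brick): brick=2 resin=3 sand=1
After 4 (craft brick): brick=4
After 5 (gather 2 sand): brick=4 sand=2
After 6 (craft beaker): beaker=3
After 7 (gather 2 resin): beaker=3 resin=2

Answer: beaker=3 resin=2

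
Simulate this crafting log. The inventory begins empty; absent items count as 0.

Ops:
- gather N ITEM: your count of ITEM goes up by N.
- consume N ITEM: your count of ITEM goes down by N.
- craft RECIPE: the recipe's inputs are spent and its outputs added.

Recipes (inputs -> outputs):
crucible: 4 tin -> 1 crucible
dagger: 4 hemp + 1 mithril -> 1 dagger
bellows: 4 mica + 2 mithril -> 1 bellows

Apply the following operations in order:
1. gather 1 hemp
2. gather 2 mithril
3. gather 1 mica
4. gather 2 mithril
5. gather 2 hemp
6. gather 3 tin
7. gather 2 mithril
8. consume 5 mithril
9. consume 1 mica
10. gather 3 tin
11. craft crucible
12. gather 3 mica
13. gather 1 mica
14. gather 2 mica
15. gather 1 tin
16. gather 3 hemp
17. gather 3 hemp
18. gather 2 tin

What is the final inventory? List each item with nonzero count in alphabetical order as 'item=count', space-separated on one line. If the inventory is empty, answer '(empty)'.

Answer: crucible=1 hemp=9 mica=6 mithril=1 tin=5

Derivation:
After 1 (gather 1 hemp): hemp=1
After 2 (gather 2 mithril): hemp=1 mithril=2
After 3 (gather 1 mica): hemp=1 mica=1 mithril=2
After 4 (gather 2 mithril): hemp=1 mica=1 mithril=4
After 5 (gather 2 hemp): hemp=3 mica=1 mithril=4
After 6 (gather 3 tin): hemp=3 mica=1 mithril=4 tin=3
After 7 (gather 2 mithril): hemp=3 mica=1 mithril=6 tin=3
After 8 (consume 5 mithril): hemp=3 mica=1 mithril=1 tin=3
After 9 (consume 1 mica): hemp=3 mithril=1 tin=3
After 10 (gather 3 tin): hemp=3 mithril=1 tin=6
After 11 (craft crucible): crucible=1 hemp=3 mithril=1 tin=2
After 12 (gather 3 mica): crucible=1 hemp=3 mica=3 mithril=1 tin=2
After 13 (gather 1 mica): crucible=1 hemp=3 mica=4 mithril=1 tin=2
After 14 (gather 2 mica): crucible=1 hemp=3 mica=6 mithril=1 tin=2
After 15 (gather 1 tin): crucible=1 hemp=3 mica=6 mithril=1 tin=3
After 16 (gather 3 hemp): crucible=1 hemp=6 mica=6 mithril=1 tin=3
After 17 (gather 3 hemp): crucible=1 hemp=9 mica=6 mithril=1 tin=3
After 18 (gather 2 tin): crucible=1 hemp=9 mica=6 mithril=1 tin=5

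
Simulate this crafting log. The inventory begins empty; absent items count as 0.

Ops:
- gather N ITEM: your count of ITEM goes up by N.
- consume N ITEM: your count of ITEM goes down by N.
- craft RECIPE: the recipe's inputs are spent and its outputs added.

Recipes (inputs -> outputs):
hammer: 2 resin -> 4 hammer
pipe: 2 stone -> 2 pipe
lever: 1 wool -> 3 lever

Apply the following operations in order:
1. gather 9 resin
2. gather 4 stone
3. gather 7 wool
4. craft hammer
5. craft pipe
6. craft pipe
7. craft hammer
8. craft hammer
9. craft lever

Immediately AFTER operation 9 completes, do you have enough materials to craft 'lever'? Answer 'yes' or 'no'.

After 1 (gather 9 resin): resin=9
After 2 (gather 4 stone): resin=9 stone=4
After 3 (gather 7 wool): resin=9 stone=4 wool=7
After 4 (craft hammer): hammer=4 resin=7 stone=4 wool=7
After 5 (craft pipe): hammer=4 pipe=2 resin=7 stone=2 wool=7
After 6 (craft pipe): hammer=4 pipe=4 resin=7 wool=7
After 7 (craft hammer): hammer=8 pipe=4 resin=5 wool=7
After 8 (craft hammer): hammer=12 pipe=4 resin=3 wool=7
After 9 (craft lever): hammer=12 lever=3 pipe=4 resin=3 wool=6

Answer: yes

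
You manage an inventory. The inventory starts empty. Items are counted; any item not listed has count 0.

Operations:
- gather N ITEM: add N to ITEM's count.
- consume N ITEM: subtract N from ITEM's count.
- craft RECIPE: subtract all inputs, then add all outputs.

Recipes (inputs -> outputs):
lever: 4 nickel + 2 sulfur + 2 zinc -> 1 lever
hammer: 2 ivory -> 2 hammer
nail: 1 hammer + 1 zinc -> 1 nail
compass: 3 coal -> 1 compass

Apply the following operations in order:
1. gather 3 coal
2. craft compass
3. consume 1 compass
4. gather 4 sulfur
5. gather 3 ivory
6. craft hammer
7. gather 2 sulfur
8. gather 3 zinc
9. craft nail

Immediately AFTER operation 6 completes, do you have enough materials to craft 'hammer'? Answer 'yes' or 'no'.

Answer: no

Derivation:
After 1 (gather 3 coal): coal=3
After 2 (craft compass): compass=1
After 3 (consume 1 compass): (empty)
After 4 (gather 4 sulfur): sulfur=4
After 5 (gather 3 ivory): ivory=3 sulfur=4
After 6 (craft hammer): hammer=2 ivory=1 sulfur=4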